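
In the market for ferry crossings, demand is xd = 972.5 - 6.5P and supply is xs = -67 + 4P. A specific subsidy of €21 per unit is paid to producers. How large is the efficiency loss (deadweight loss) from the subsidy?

Pre-subsidy: 972.5 - 6.5P = -67 + 4P gives P* = 99, x* = 329.
With the subsidy, sellers receive Ps = Pb + 21 for each unit, where Pb is the price buyers pay.
Supply in terms of Pb becomes xs = -67 + 4(Pb + 21) = 17 + 4Pb. Setting this equal to demand: 972.5 - 6.5Pb = 17 + 4Pb, so Pb = 91.
Sellers receive Ps = 91 + 21 = 112; x' = 972.5 − 6.5·91 = 381.
The subsidy expands output by 381 − 329 = 52 past the efficient level; on those units the gap between marginal cost and willingness to pay runs from 0 up to 21.
DWL = ½ × 21 × 52 = 546.

Deadweight loss = €546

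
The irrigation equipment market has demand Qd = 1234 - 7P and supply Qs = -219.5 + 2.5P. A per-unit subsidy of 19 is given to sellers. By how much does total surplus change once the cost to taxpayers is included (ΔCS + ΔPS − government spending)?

Pre-subsidy: 1234 - 7P = -219.5 + 2.5P gives P* = 153, Q* = 163.
With the subsidy, sellers receive Ps = Pb + 19 for each unit, where Pb is the price buyers pay.
Supply in terms of Pb becomes Qs = -219.5 + 2.5(Pb + 19) = -172 + 2.5Pb. Setting this equal to demand: 1234 - 7Pb = -172 + 2.5Pb, so Pb = 148.
Sellers receive Ps = 148 + 19 = 167; Q' = 1234 − 7·148 = 198.
ΔCS = ½(163 + 198)(153 − 148) = 902.5; ΔPS = ½(163 + 198)(167 − 153) = 2527.
Government spending = 19 × 198 = 3762.
Net change = 902.5 + 2527 − 3762 = -332.5. The loss equals the DWL triangle ½·19·35.

Net change in total surplus = -332.5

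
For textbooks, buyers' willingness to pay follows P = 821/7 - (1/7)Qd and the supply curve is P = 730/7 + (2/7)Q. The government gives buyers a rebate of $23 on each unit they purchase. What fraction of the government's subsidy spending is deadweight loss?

DWL / government spending = 23/72

Pre-subsidy: 821/7 - (1/7)Q = 730/7 + (2/7)Q gives Q* = 91/3 and P* = 2372/21.
With the rebate, buyers effectively pay Pb = Ps − 23, where Ps is the price sellers receive.
On the curves, Pb = 821/7 - (1/7)Q and Ps = 730/7 + (2/7)Q; the wedge Ps − Pb = 23 gives 730/7 + (2/7)Q − (821/7 - (1/7)Q) = 23, so Q' = 84.
Then Pb = 821/7 − (1/7)·84 = 737/7 and Ps = 730/7 + (2/7)·84 = 898/7.
ΔCS = ½(91/3 + 84)(2372/21 − 737/7) = 7889/18; ΔPS = ½(91/3 + 84)(898/7 − 2372/21) = 7889/9.
Government spending = 23 × 84 = 1932.
DWL = ½ × 23 × (84 − 91/3) = 3703/6; fraction = (3703/6) / 1932 = 23/72.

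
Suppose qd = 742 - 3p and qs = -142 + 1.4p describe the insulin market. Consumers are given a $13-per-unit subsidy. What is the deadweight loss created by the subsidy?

Deadweight loss = 3549/44

Pre-subsidy: 742 - 3p = -142 + 1.4p gives p* = 2210/11, q* = 1532/11.
With the rebate, buyers effectively pay pb = ps − 13, where ps is the price sellers receive.
Demand in terms of ps becomes qd = 742 − 3(ps − 13) = 781 - 3ps. Setting this equal to supply: 781 - 3ps = -142 + 1.4ps, so ps = 4615/22.
Buyers pay pb = 4615/22 − 13 = 4329/22; q' = -142 + 1.4·(4615/22) = 3337/22.
The subsidy expands output by 3337/22 − 1532/11 = 273/22 past the efficient level; on those units the gap between marginal cost and willingness to pay runs from 0 up to 13.
DWL = ½ × 13 × 273/22 = 3549/44.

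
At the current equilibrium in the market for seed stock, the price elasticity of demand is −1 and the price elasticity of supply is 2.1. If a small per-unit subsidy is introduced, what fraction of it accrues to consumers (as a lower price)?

Consumer share = 21/31

For a small subsidy around the equilibrium, the benefit split depends on the relative slopes, which at a point are proportional to the elasticities.
Buyer share = εs/(εs + |εd|) = 2.1/(2.1 + 1) = 21/31; seller share = |εd|/(εs + |εd|) = 10/31.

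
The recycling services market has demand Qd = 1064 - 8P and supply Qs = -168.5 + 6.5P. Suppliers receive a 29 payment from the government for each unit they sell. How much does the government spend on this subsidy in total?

Government cost = 14152

Pre-subsidy: 1064 - 8P = -168.5 + 6.5P gives P* = 85, Q* = 384.
With the subsidy, sellers receive Ps = Pb + 29 for each unit, where Pb is the price buyers pay.
Supply in terms of Pb becomes Qs = -168.5 + 6.5(Pb + 29) = 20 + 6.5Pb. Setting this equal to demand: 1064 - 8Pb = 20 + 6.5Pb, so Pb = 72.
Sellers receive Ps = 72 + 29 = 101; Q' = 1064 − 8·72 = 488.
Government outlay = subsidy × quantity = 29 × 488 = 14152.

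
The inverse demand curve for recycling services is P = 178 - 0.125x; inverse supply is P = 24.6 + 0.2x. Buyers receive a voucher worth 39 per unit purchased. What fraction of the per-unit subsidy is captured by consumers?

Consumer share = 5/13

Pre-subsidy: 178 - 0.125x = 24.6 + 0.2x gives x* = 472 and P* = 119.
With the rebate, buyers effectively pay Pb = Ps − 39, where Ps is the price sellers receive.
On the curves, Pb = 178 - 0.125x and Ps = 24.6 + 0.2x; the wedge Ps − Pb = 39 gives 24.6 + 0.2x − (178 - 0.125x) = 39, so x' = 592.
Then Pb = 178 − 0.125·592 = 104 and Ps = 24.6 + 0.2·592 = 143.
Buyers' price falls by P* − Pb = 119 − 104 = 15; sellers' price rises by Ps − P* = 143 − 119 = 24.
So consumers capture 15/39 = 5/13 of each unit of subsidy.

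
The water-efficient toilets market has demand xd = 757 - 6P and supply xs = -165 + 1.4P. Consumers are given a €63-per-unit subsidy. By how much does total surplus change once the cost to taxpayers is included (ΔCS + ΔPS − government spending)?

Pre-subsidy: 757 - 6P = -165 + 1.4P gives P* = 4610/37, x* = 349/37.
With the rebate, buyers effectively pay Pb = Ps − 63, where Ps is the price sellers receive.
Demand in terms of Ps becomes xd = 757 − 6(Ps − 63) = 1135 - 6Ps. Setting this equal to supply: 1135 - 6Ps = -165 + 1.4Ps, so Ps = 6500/37.
Buyers pay Pb = 6500/37 − 63 = 4169/37; x' = -165 + 1.4·(6500/37) = 2995/37.
ΔCS = ½(349/37 + 2995/37)(4610/37 − 4169/37) = 737352/1369; ΔPS = ½(349/37 + 2995/37)(6500/37 − 4610/37) = 3160080/1369.
Government spending = 63 × 2995/37 = 188685/37.
Net change = 737352/1369 + 3160080/1369 − 188685/37 = -83349/37. The loss equals the DWL triangle ½·63·2646/37.

Net change in total surplus = -83349/37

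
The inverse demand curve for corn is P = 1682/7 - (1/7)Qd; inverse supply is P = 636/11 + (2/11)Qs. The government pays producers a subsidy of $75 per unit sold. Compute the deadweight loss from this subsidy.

Deadweight loss = $8662.5

Pre-subsidy: 1682/7 - (1/7)Q = 636/11 + (2/11)Q gives Q* = 562 and P* = 160.
With the subsidy, sellers receive Ps = Pb + 75 for each unit, where Pb is the price buyers pay.
On the curves, Pb = 1682/7 - (1/7)Q and Ps = 636/11 + (2/11)Q; the wedge Ps − Pb = 75 gives 636/11 + (2/11)Q − (1682/7 - (1/7)Q) = 75, so Q' = 793.
Then Pb = 1682/7 − (1/7)·793 = 127 and Ps = 636/11 + (2/11)·793 = 202.
The subsidy expands output by 793 − 562 = 231 past the efficient level; on those units the gap between marginal cost and willingness to pay runs from 0 up to 75.
DWL = ½ × 75 × 231 = 8662.5.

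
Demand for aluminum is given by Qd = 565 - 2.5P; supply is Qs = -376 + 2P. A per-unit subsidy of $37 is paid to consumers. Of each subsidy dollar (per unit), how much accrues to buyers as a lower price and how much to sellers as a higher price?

Buyers gain 148/9 per unit; sellers gain 185/9 per unit

Pre-subsidy: 565 - 2.5P = -376 + 2P gives P* = 1882/9, Q* = 380/9.
With the rebate, buyers effectively pay Pb = Ps − 37, where Ps is the price sellers receive.
Demand in terms of Ps becomes Qd = 565 − 2.5(Ps − 37) = 657.5 - 2.5Ps. Setting this equal to supply: 657.5 - 2.5Ps = -376 + 2Ps, so Ps = 689/3.
Buyers pay Pb = 689/3 − 37 = 578/3; Q' = -376 + 2·(689/3) = 250/3.
Buyers' price falls by P* − Pb = 1882/9 − 578/3 = 148/9; sellers' price rises by Ps − P* = 689/3 − 1882/9 = 185/9.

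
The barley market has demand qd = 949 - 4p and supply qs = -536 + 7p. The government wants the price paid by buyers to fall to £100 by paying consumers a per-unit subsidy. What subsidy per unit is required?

At a buyer price of 100, quantity demanded is 949 − 4·100 = 549.
Sellers supply 549 only when they receive ps with -536 + 7·ps = 549, i.e. ps = 155.
s = ps − pb = 155 − 100 = 55.

Required subsidy s = £55 per unit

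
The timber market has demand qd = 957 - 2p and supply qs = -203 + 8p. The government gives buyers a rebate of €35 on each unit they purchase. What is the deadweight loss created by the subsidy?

Pre-subsidy: 957 - 2p = -203 + 8p gives p* = 116, q* = 725.
With the rebate, buyers effectively pay pb = ps − 35, where ps is the price sellers receive.
Demand in terms of ps becomes qd = 957 − 2(ps − 35) = 1027 - 2ps. Setting this equal to supply: 1027 - 2ps = -203 + 8ps, so ps = 123.
Buyers pay pb = 123 − 35 = 88; q' = -203 + 8·123 = 781.
The subsidy expands output by 781 − 725 = 56 past the efficient level; on those units the gap between marginal cost and willingness to pay runs from 0 up to 35.
DWL = ½ × 35 × 56 = 980.

Deadweight loss = €980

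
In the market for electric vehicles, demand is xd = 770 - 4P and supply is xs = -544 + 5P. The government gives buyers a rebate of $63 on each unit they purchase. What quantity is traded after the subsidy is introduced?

x' = 326

Pre-subsidy: 770 - 4P = -544 + 5P gives P* = 146, x* = 186.
With the rebate, buyers effectively pay Pb = Ps − 63, where Ps is the price sellers receive.
Demand in terms of Ps becomes xd = 770 − 4(Ps − 63) = 1022 - 4Ps. Setting this equal to supply: 1022 - 4Ps = -544 + 5Ps, so Ps = 174.
Buyers pay Pb = 174 − 63 = 111; x' = -544 + 5·174 = 326.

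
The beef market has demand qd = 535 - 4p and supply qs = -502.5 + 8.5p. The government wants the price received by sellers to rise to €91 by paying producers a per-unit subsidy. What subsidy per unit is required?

Required subsidy s = €25 per unit

At a seller price of 91, quantity supplied is -502.5 + 8.5·91 = 271.
Buyers absorb 271 only when they pay pb with 535 − 4·pb = 271, i.e. pb = 66.
s = ps − pb = 91 − 66 = 25.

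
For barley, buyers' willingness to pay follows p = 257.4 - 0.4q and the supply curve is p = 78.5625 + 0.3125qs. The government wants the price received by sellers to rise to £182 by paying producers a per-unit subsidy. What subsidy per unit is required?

Required subsidy s = £57 per unit

At a seller price of 182, quantity supplied is -251.4 + 3.2·182 = 331.
Buyers absorb 331 only when they pay pb = 257.4 − 0.4·331 = 125.
s = ps − pb = 182 − 125 = 57.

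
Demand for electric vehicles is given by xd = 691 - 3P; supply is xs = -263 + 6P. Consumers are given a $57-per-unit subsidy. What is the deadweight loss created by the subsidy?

Deadweight loss = $3249

Pre-subsidy: 691 - 3P = -263 + 6P gives P* = 106, x* = 373.
With the rebate, buyers effectively pay Pb = Ps − 57, where Ps is the price sellers receive.
Demand in terms of Ps becomes xd = 691 − 3(Ps − 57) = 862 - 3Ps. Setting this equal to supply: 862 - 3Ps = -263 + 6Ps, so Ps = 125.
Buyers pay Pb = 125 − 57 = 68; x' = -263 + 6·125 = 487.
The subsidy expands output by 487 − 373 = 114 past the efficient level; on those units the gap between marginal cost and willingness to pay runs from 0 up to 57.
DWL = ½ × 57 × 114 = 3249.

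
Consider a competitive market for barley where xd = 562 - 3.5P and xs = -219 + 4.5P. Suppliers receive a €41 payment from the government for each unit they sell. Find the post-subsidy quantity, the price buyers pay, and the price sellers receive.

Pre-subsidy: 562 - 3.5P = -219 + 4.5P gives P* = 97.625, x* = 220.3125.
With the subsidy, sellers receive Ps = Pb + 41 for each unit, where Pb is the price buyers pay.
Supply in terms of Pb becomes xs = -219 + 4.5(Pb + 41) = -34.5 + 4.5Pb. Setting this equal to demand: 562 - 3.5Pb = -34.5 + 4.5Pb, so Pb = 74.5625.
Sellers receive Ps = 74.5625 + 41 = 115.5625; x' = 562 − 3.5·74.5625 = 301.03125.

x' = 301.03125; buyers pay €74.5625; sellers receive €115.5625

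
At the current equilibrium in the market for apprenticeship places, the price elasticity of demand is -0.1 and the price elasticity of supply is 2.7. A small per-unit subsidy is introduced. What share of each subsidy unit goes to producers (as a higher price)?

Producer share = 1/28

For a small subsidy around the equilibrium, the benefit split depends on the relative slopes, which at a point are proportional to the elasticities.
Buyer share = εs/(εs + |εd|) = 2.7/(2.7 + 0.1) = 27/28; seller share = |εd|/(εs + |εd|) = 1/28.
So producers capture 1/28 of the subsidy.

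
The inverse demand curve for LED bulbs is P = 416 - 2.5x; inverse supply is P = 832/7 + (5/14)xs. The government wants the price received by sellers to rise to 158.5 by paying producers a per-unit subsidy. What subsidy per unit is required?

At a seller price of 158.5, quantity supplied is -332.8 + 2.8·158.5 = 111.
Buyers absorb 111 only when they pay Pb = 416 − 2.5·111 = 138.5.
s = Ps − Pb = 158.5 − 138.5 = 20.

Required subsidy s = 20 per unit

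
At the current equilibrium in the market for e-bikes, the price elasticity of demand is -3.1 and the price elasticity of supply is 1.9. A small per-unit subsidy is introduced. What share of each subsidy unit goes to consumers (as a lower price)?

For a small subsidy around the equilibrium, the benefit split depends on the relative slopes, which at a point are proportional to the elasticities.
Buyer share = εs/(εs + |εd|) = 1.9/(1.9 + 3.1) = 0.38; seller share = |εd|/(εs + |εd|) = 0.62.

Consumer share = 0.38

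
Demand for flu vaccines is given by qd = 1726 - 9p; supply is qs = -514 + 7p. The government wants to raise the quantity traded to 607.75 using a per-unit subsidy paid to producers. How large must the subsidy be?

At q = 607.75, invert demand for the buyer price: pb = (1726 − 607.75)/9 = 124.25; invert supply for the seller price: ps = (607.75 − (-514))/7 = 160.25.
The subsidy must fill the gap: s = ps − pb = 160.25 − 124.25 = 36.

Required subsidy s = 36 per unit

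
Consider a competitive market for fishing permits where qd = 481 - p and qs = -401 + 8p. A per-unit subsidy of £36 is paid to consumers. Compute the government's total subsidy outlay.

Pre-subsidy: 481 - p = -401 + 8p gives p* = 98, q* = 383.
With the rebate, buyers effectively pay pb = ps − 36, where ps is the price sellers receive.
Demand in terms of ps becomes qd = 481 − 1(ps − 36) = 517 - ps. Setting this equal to supply: 517 - ps = -401 + 8ps, so ps = 102.
Buyers pay pb = 102 − 36 = 66; q' = -401 + 8·102 = 415.
Government outlay = subsidy × quantity = 36 × 415 = 14940.

Government cost = £14940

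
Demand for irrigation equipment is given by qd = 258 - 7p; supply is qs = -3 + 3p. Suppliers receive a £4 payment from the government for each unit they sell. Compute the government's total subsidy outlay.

Government cost = £334.8

Pre-subsidy: 258 - 7p = -3 + 3p gives p* = 26.1, q* = 75.3.
With the subsidy, sellers receive ps = pb + 4 for each unit, where pb is the price buyers pay.
Supply in terms of pb becomes qs = -3 + 3(pb + 4) = 9 + 3pb. Setting this equal to demand: 258 - 7pb = 9 + 3pb, so pb = 24.9.
Sellers receive ps = 24.9 + 4 = 28.9; q' = 258 − 7·24.9 = 83.7.
Government outlay = subsidy × quantity = 4 × 83.7 = 334.8.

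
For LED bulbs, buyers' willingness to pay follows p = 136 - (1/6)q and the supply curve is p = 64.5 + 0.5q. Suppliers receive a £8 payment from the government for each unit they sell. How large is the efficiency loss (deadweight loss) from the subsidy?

Deadweight loss = £48

Pre-subsidy: 136 - (1/6)q = 64.5 + 0.5q gives q* = 107.25 and p* = 118.125.
With the subsidy, sellers receive ps = pb + 8 for each unit, where pb is the price buyers pay.
On the curves, pb = 136 - (1/6)q and ps = 64.5 + 0.5q; the wedge ps − pb = 8 gives 64.5 + 0.5q − (136 - (1/6)q) = 8, so q' = 119.25.
Then pb = 136 − (1/6)·119.25 = 116.125 and ps = 64.5 + 0.5·119.25 = 124.125.
The subsidy expands output by 119.25 − 107.25 = 12 past the efficient level; on those units the gap between marginal cost and willingness to pay runs from 0 up to 8.
DWL = ½ × 8 × 12 = 48.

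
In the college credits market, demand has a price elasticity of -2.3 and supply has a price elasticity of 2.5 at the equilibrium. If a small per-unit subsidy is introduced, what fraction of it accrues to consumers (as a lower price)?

Consumer share = 25/48

For a small subsidy around the equilibrium, the benefit split depends on the relative slopes, which at a point are proportional to the elasticities.
Buyer share = εs/(εs + |εd|) = 2.5/(2.5 + 2.3) = 25/48; seller share = |εd|/(εs + |εd|) = 23/48.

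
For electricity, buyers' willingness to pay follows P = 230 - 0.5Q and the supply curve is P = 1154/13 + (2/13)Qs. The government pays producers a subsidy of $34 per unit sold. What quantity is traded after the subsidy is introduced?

Pre-subsidy: 230 - 0.5Q = 1154/13 + (2/13)Q gives Q* = 216 and P* = 122.
With the subsidy, sellers receive Ps = Pb + 34 for each unit, where Pb is the price buyers pay.
On the curves, Pb = 230 - 0.5Q and Ps = 1154/13 + (2/13)Q; the wedge Ps − Pb = 34 gives 1154/13 + (2/13)Q − (230 - 0.5Q) = 34, so Q' = 268.
Then Pb = 230 − 0.5·268 = 96 and Ps = 1154/13 + (2/13)·268 = 130.

Q' = 268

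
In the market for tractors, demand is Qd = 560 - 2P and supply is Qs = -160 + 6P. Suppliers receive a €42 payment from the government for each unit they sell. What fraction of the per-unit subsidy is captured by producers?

Producer share = 0.25

Pre-subsidy: 560 - 2P = -160 + 6P gives P* = 90, Q* = 380.
With the subsidy, sellers receive Ps = Pb + 42 for each unit, where Pb is the price buyers pay.
Supply in terms of Pb becomes Qs = -160 + 6(Pb + 42) = 92 + 6Pb. Setting this equal to demand: 560 - 2Pb = 92 + 6Pb, so Pb = 58.5.
Sellers receive Ps = 58.5 + 42 = 100.5; Q' = 560 − 2·58.5 = 443.
Buyers' price falls by P* − Pb = 90 − 58.5 = 31.5; sellers' price rises by Ps − P* = 100.5 − 90 = 10.5.
So producers capture 10.5/42 = 0.25 of each unit of subsidy.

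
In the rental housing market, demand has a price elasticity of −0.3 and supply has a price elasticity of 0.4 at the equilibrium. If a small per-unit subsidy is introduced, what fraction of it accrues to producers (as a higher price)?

Producer share = 3/7

For a small subsidy around the equilibrium, the benefit split depends on the relative slopes, which at a point are proportional to the elasticities.
Buyer share = εs/(εs + |εd|) = 0.4/(0.4 + 0.3) = 4/7; seller share = |εd|/(εs + |εd|) = 3/7.
So producers capture 3/7 of the subsidy.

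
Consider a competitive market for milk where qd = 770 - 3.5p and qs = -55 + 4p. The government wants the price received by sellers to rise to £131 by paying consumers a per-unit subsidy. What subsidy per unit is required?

Required subsidy s = £45 per unit

At a seller price of 131, quantity supplied is -55 + 4·131 = 469.
Buyers absorb 469 only when they pay pb with 770 − 3.5·pb = 469, i.e. pb = 86.
s = ps − pb = 131 − 86 = 45.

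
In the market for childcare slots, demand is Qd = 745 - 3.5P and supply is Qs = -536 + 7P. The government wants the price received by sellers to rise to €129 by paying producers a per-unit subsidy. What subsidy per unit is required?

Required subsidy s = €21 per unit

At a seller price of 129, quantity supplied is -536 + 7·129 = 367.
Buyers absorb 367 only when they pay Pb with 745 − 3.5·Pb = 367, i.e. Pb = 108.
s = Ps − Pb = 129 − 108 = 21.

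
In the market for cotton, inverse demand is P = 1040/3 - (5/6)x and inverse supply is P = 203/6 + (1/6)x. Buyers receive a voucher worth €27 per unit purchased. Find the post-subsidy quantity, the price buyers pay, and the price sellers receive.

x' = 2039/6; buyers pay 2285/36; sellers receive 3257/36

Pre-subsidy: 1040/3 - (5/6)x = 203/6 + (1/6)x gives x* = 1877/6 and P* = 3095/36.
With the rebate, buyers effectively pay Pb = Ps − 27, where Ps is the price sellers receive.
On the curves, Pb = 1040/3 - (5/6)x and Ps = 203/6 + (1/6)x; the wedge Ps − Pb = 27 gives 203/6 + (1/6)x − (1040/3 - (5/6)x) = 27, so x' = 2039/6.
Then Pb = 1040/3 − (5/6)·(2039/6) = 2285/36 and Ps = 203/6 + (1/6)·(2039/6) = 3257/36.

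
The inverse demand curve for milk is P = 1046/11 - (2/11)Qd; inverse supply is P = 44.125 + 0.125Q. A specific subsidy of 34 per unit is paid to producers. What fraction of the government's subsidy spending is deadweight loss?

Pre-subsidy: 1046/11 - (2/11)Q = 44.125 + 0.125Q gives Q* = 1495/9 and P* = 584/9.
With the subsidy, sellers receive Ps = Pb + 34 for each unit, where Pb is the price buyers pay.
On the curves, Pb = 1046/11 - (2/11)Q and Ps = 44.125 + 0.125Q; the wedge Ps − Pb = 34 gives 44.125 + 0.125Q − (1046/11 - (2/11)Q) = 34, so Q' = 7477/27.
Then Pb = 1046/11 − (2/11)·(7477/27) = 1208/27 and Ps = 44.125 + 0.125·(7477/27) = 2126/27.
ΔCS = ½(1495/9 + 7477/27)(584/9 − 1208/27) = 3253664/729; ΔPS = ½(1495/9 + 7477/27)(2126/27 − 584/9) = 2236894/729.
Government spending = 34 × 7477/27 = 254218/27.
DWL = ½ × 34 × (7477/27 − 1495/9) = 50864/27; fraction = (50864/27) / (254218/27) = 1496/7477.

DWL / government spending = 1496/7477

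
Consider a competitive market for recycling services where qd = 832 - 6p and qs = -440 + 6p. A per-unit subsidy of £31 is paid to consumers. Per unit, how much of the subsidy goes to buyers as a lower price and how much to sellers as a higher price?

Pre-subsidy: 832 - 6p = -440 + 6p gives p* = 106, q* = 196.
With the rebate, buyers effectively pay pb = ps − 31, where ps is the price sellers receive.
Demand in terms of ps becomes qd = 832 − 6(ps − 31) = 1018 - 6ps. Setting this equal to supply: 1018 - 6ps = -440 + 6ps, so ps = 121.5.
Buyers pay pb = 121.5 − 31 = 90.5; q' = -440 + 6·121.5 = 289.
Buyers' price falls by p* − pb = 106 − 90.5 = 15.5; sellers' price rises by ps − p* = 121.5 − 106 = 15.5.

Buyers gain £15.5 per unit; sellers gain £15.5 per unit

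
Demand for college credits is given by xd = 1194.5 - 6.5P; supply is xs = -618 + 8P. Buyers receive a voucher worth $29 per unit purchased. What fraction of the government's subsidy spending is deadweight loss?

DWL / government spending = 26/243

Pre-subsidy: 1194.5 - 6.5P = -618 + 8P gives P* = 125, x* = 382.
With the rebate, buyers effectively pay Pb = Ps − 29, where Ps is the price sellers receive.
Demand in terms of Ps becomes xd = 1194.5 − 6.5(Ps − 29) = 1383 - 6.5Ps. Setting this equal to supply: 1383 - 6.5Ps = -618 + 8Ps, so Ps = 138.
Buyers pay Pb = 138 − 29 = 109; x' = -618 + 8·138 = 486.
ΔCS = ½(382 + 486)(125 − 109) = 6944; ΔPS = ½(382 + 486)(138 − 125) = 5642.
Government spending = 29 × 486 = 14094.
DWL = ½ × 29 × (486 − 382) = 1508; fraction = 1508 / 14094 = 26/243.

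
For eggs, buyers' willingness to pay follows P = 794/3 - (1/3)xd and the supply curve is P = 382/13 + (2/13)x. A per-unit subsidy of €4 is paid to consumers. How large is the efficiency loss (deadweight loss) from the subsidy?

Deadweight loss = 312/19

Pre-subsidy: 794/3 - (1/3)x = 382/13 + (2/13)x gives x* = 9176/19 and P* = 1970/19.
With the rebate, buyers effectively pay Pb = Ps − 4, where Ps is the price sellers receive.
On the curves, Pb = 794/3 - (1/3)x and Ps = 382/13 + (2/13)x; the wedge Ps − Pb = 4 gives 382/13 + (2/13)x − (794/3 - (1/3)x) = 4, so x' = 9332/19.
Then Pb = 794/3 − (1/3)·(9332/19) = 1918/19 and Ps = 382/13 + (2/13)·(9332/19) = 1994/19.
The subsidy expands output by 9332/19 − 9176/19 = 156/19 past the efficient level; on those units the gap between marginal cost and willingness to pay runs from 0 up to 4.
DWL = ½ × 4 × 156/19 = 312/19.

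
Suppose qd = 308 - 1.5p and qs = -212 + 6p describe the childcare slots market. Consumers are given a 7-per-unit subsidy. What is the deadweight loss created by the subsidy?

Pre-subsidy: 308 - 1.5p = -212 + 6p gives p* = 208/3, q* = 204.
With the rebate, buyers effectively pay pb = ps − 7, where ps is the price sellers receive.
Demand in terms of ps becomes qd = 308 − 1.5(ps − 7) = 318.5 - 1.5ps. Setting this equal to supply: 318.5 - 1.5ps = -212 + 6ps, so ps = 1061/15.
Buyers pay pb = 1061/15 − 7 = 956/15; q' = -212 + 6·(1061/15) = 212.4.
The subsidy expands output by 212.4 − 204 = 8.4 past the efficient level; on those units the gap between marginal cost and willingness to pay runs from 0 up to 7.
DWL = ½ × 7 × 8.4 = 29.4.

Deadweight loss = 29.4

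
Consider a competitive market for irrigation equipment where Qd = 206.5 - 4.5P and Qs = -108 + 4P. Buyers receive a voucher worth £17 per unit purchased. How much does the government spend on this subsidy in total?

Pre-subsidy: 206.5 - 4.5P = -108 + 4P gives P* = 37, Q* = 40.
With the rebate, buyers effectively pay Pb = Ps − 17, where Ps is the price sellers receive.
Demand in terms of Ps becomes Qd = 206.5 − 4.5(Ps − 17) = 283 - 4.5Ps. Setting this equal to supply: 283 - 4.5Ps = -108 + 4Ps, so Ps = 46.
Buyers pay Pb = 46 − 17 = 29; Q' = -108 + 4·46 = 76.
Government outlay = subsidy × quantity = 17 × 76 = 1292.

Government cost = £1292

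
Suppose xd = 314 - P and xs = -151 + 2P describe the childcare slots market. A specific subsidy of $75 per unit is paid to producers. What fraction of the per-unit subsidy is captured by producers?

Pre-subsidy: 314 - P = -151 + 2P gives P* = 155, x* = 159.
With the subsidy, sellers receive Ps = Pb + 75 for each unit, where Pb is the price buyers pay.
Supply in terms of Pb becomes xs = -151 + 2(Pb + 75) = -1 + 2Pb. Setting this equal to demand: 314 - Pb = -1 + 2Pb, so Pb = 105.
Sellers receive Ps = 105 + 75 = 180; x' = 314 − 1·105 = 209.
Buyers' price falls by P* − Pb = 155 − 105 = 50; sellers' price rises by Ps − P* = 180 − 155 = 25.
So producers capture 25/75 = 1/3 of each unit of subsidy.

Producer share = 1/3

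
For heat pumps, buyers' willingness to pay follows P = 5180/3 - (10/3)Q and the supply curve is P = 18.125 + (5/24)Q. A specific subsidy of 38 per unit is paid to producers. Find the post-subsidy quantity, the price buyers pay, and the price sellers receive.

Pre-subsidy: 5180/3 - (10/3)Q = 18.125 + (5/24)Q gives Q* = 8201/17 and P* = 6050/51.
With the subsidy, sellers receive Ps = Pb + 38 for each unit, where Pb is the price buyers pay.
On the curves, Pb = 5180/3 - (10/3)Q and Ps = 18.125 + (5/24)Q; the wedge Ps − Pb = 38 gives 18.125 + (5/24)Q − (5180/3 - (10/3)Q) = 38, so Q' = 41917/85.
Then Pb = 5180/3 − (10/3)·(41917/85) = 4226/51 and Ps = 18.125 + (5/24)·(41917/85) = 6164/51.

Q' = 41917/85; buyers pay 4226/51; sellers receive 6164/51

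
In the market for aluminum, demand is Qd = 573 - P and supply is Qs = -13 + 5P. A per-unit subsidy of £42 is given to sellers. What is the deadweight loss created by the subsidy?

Pre-subsidy: 573 - P = -13 + 5P gives P* = 293/3, Q* = 1426/3.
With the subsidy, sellers receive Ps = Pb + 42 for each unit, where Pb is the price buyers pay.
Supply in terms of Pb becomes Qs = -13 + 5(Pb + 42) = 197 + 5Pb. Setting this equal to demand: 573 - Pb = 197 + 5Pb, so Pb = 188/3.
Sellers receive Ps = 188/3 + 42 = 314/3; Q' = 573 − 1·(188/3) = 1531/3.
The subsidy expands output by 1531/3 − 1426/3 = 35 past the efficient level; on those units the gap between marginal cost and willingness to pay runs from 0 up to 42.
DWL = ½ × 42 × 35 = 735.

Deadweight loss = £735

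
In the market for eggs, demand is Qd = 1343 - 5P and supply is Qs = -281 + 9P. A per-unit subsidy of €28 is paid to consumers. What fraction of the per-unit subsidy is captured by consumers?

Consumer share = 9/14

Pre-subsidy: 1343 - 5P = -281 + 9P gives P* = 116, Q* = 763.
With the rebate, buyers effectively pay Pb = Ps − 28, where Ps is the price sellers receive.
Demand in terms of Ps becomes Qd = 1343 − 5(Ps − 28) = 1483 - 5Ps. Setting this equal to supply: 1483 - 5Ps = -281 + 9Ps, so Ps = 126.
Buyers pay Pb = 126 − 28 = 98; Q' = -281 + 9·126 = 853.
Buyers' price falls by P* − Pb = 116 − 98 = 18; sellers' price rises by Ps − P* = 126 − 116 = 10.
So consumers capture 18/28 = 9/14 of each unit of subsidy.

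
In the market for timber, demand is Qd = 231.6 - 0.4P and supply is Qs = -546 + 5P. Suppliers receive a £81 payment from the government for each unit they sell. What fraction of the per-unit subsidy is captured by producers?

Producer share = 2/27

Pre-subsidy: 231.6 - 0.4P = -546 + 5P gives P* = 144, Q* = 174.
With the subsidy, sellers receive Ps = Pb + 81 for each unit, where Pb is the price buyers pay.
Supply in terms of Pb becomes Qs = -546 + 5(Pb + 81) = -141 + 5Pb. Setting this equal to demand: 231.6 - 0.4Pb = -141 + 5Pb, so Pb = 69.
Sellers receive Ps = 69 + 81 = 150; Q' = 231.6 − 0.4·69 = 204.
Buyers' price falls by P* − Pb = 144 − 69 = 75; sellers' price rises by Ps − P* = 150 − 144 = 6.
So producers capture 6/81 = 2/27 of each unit of subsidy.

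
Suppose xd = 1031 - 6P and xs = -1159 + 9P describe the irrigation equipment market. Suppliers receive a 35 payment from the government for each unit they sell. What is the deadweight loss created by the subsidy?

Pre-subsidy: 1031 - 6P = -1159 + 9P gives P* = 146, x* = 155.
With the subsidy, sellers receive Ps = Pb + 35 for each unit, where Pb is the price buyers pay.
Supply in terms of Pb becomes xs = -1159 + 9(Pb + 35) = -844 + 9Pb. Setting this equal to demand: 1031 - 6Pb = -844 + 9Pb, so Pb = 125.
Sellers receive Ps = 125 + 35 = 160; x' = 1031 − 6·125 = 281.
The subsidy expands output by 281 − 155 = 126 past the efficient level; on those units the gap between marginal cost and willingness to pay runs from 0 up to 35.
DWL = ½ × 35 × 126 = 2205.

Deadweight loss = 2205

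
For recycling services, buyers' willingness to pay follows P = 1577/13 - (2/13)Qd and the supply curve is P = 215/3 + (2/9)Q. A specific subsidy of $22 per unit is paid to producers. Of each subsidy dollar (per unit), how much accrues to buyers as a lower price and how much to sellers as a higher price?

Pre-subsidy: 1577/13 - (2/13)Q = 215/3 + (2/9)Q gives Q* = 132 and P* = 101.
With the subsidy, sellers receive Ps = Pb + 22 for each unit, where Pb is the price buyers pay.
On the curves, Pb = 1577/13 - (2/13)Q and Ps = 215/3 + (2/9)Q; the wedge Ps − Pb = 22 gives 215/3 + (2/9)Q − (1577/13 - (2/13)Q) = 22, so Q' = 190.5.
Then Pb = 1577/13 − (2/13)·190.5 = 92 and Ps = 215/3 + (2/9)·190.5 = 114.
Buyers' price falls by P* − Pb = 101 − 92 = 9; sellers' price rises by Ps − P* = 114 − 101 = 13.

Buyers gain $9 per unit; sellers gain $13 per unit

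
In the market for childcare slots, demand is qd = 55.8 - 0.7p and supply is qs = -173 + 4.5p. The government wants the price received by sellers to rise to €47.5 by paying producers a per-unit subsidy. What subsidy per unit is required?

Required subsidy s = €26 per unit

At a seller price of 47.5, quantity supplied is -173 + 4.5·47.5 = 40.75.
Buyers absorb 40.75 only when they pay pb with 55.8 − 0.7·pb = 40.75, i.e. pb = 21.5.
s = ps − pb = 47.5 − 21.5 = 26.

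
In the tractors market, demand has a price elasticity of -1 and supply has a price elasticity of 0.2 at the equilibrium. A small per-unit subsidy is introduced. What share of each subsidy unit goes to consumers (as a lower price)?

Consumer share = 1/6

For a small subsidy around the equilibrium, the benefit split depends on the relative slopes, which at a point are proportional to the elasticities.
Buyer share = εs/(εs + |εd|) = 0.2/(0.2 + 1) = 1/6; seller share = |εd|/(εs + |εd|) = 5/6.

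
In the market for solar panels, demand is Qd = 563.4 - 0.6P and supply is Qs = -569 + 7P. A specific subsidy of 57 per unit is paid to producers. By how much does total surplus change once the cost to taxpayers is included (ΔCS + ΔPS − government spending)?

Pre-subsidy: 563.4 - 0.6P = -569 + 7P gives P* = 149, Q* = 474.
With the subsidy, sellers receive Ps = Pb + 57 for each unit, where Pb is the price buyers pay.
Supply in terms of Pb becomes Qs = -569 + 7(Pb + 57) = -170 + 7Pb. Setting this equal to demand: 563.4 - 0.6Pb = -170 + 7Pb, so Pb = 96.5.
Sellers receive Ps = 96.5 + 57 = 153.5; Q' = 563.4 − 0.6·96.5 = 505.5.
ΔCS = ½(474 + 505.5)(149 − 96.5) = 25711.875; ΔPS = ½(474 + 505.5)(153.5 − 149) = 2203.875.
Government spending = 57 × 505.5 = 28813.5.
Net change = 25711.875 + 2203.875 − 28813.5 = -897.75. The loss equals the DWL triangle ½·57·31.5.

Net change in total surplus = -897.75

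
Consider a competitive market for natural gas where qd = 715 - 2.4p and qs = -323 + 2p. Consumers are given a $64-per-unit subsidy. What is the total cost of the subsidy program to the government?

Pre-subsidy: 715 - 2.4p = -323 + 2p gives p* = 2595/11, q* = 1637/11.
With the rebate, buyers effectively pay pb = ps − 64, where ps is the price sellers receive.
Demand in terms of ps becomes qd = 715 − 2.4(ps − 64) = 868.6 - 2.4ps. Setting this equal to supply: 868.6 - 2.4ps = -323 + 2ps, so ps = 2979/11.
Buyers pay pb = 2979/11 − 64 = 2275/11; q' = -323 + 2·(2979/11) = 2405/11.
Government outlay = subsidy × quantity = 64 × 2405/11 = 153920/11.

Government cost = 153920/11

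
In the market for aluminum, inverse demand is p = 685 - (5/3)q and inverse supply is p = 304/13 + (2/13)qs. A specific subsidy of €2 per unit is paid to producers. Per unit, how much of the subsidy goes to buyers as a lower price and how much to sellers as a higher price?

Buyers gain 130/71 per unit; sellers gain 12/71 per unit

Pre-subsidy: 685 - (5/3)q = 304/13 + (2/13)q gives q* = 25803/71 and p* = 5630/71.
With the subsidy, sellers receive ps = pb + 2 for each unit, where pb is the price buyers pay.
On the curves, pb = 685 - (5/3)q and ps = 304/13 + (2/13)q; the wedge ps − pb = 2 gives 304/13 + (2/13)q − (685 - (5/3)q) = 2, so q' = 25881/71.
Then pb = 685 − (5/3)·(25881/71) = 5500/71 and ps = 304/13 + (2/13)·(25881/71) = 5642/71.
Buyers' price falls by p* − pb = 5630/71 − 5500/71 = 130/71; sellers' price rises by ps − p* = 5642/71 − 5630/71 = 12/71.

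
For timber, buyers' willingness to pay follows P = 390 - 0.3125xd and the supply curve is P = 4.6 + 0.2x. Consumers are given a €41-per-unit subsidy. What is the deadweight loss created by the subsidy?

Pre-subsidy: 390 - 0.3125x = 4.6 + 0.2x gives x* = 752 and P* = 155.
With the rebate, buyers effectively pay Pb = Ps − 41, where Ps is the price sellers receive.
On the curves, Pb = 390 - 0.3125x and Ps = 4.6 + 0.2x; the wedge Ps − Pb = 41 gives 4.6 + 0.2x − (390 - 0.3125x) = 41, so x' = 832.
Then Pb = 390 − 0.3125·832 = 130 and Ps = 4.6 + 0.2·832 = 171.
The subsidy expands output by 832 − 752 = 80 past the efficient level; on those units the gap between marginal cost and willingness to pay runs from 0 up to 41.
DWL = ½ × 41 × 80 = 1640.

Deadweight loss = €1640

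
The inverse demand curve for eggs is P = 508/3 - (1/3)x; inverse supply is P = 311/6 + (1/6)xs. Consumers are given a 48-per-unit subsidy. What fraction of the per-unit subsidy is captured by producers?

Pre-subsidy: 508/3 - (1/3)x = 311/6 + (1/6)x gives x* = 235 and P* = 91.
With the rebate, buyers effectively pay Pb = Ps − 48, where Ps is the price sellers receive.
On the curves, Pb = 508/3 - (1/3)x and Ps = 311/6 + (1/6)x; the wedge Ps − Pb = 48 gives 311/6 + (1/6)x − (508/3 - (1/3)x) = 48, so x' = 331.
Then Pb = 508/3 − (1/3)·331 = 59 and Ps = 311/6 + (1/6)·331 = 107.
Buyers' price falls by P* − Pb = 91 − 59 = 32; sellers' price rises by Ps − P* = 107 − 91 = 16.
So producers capture 16/48 = 1/3 of each unit of subsidy.

Producer share = 1/3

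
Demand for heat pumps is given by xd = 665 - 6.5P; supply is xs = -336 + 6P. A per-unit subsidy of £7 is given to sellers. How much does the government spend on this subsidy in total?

Pre-subsidy: 665 - 6.5P = -336 + 6P gives P* = 80.08, x* = 144.48.
With the subsidy, sellers receive Ps = Pb + 7 for each unit, where Pb is the price buyers pay.
Supply in terms of Pb becomes xs = -336 + 6(Pb + 7) = -294 + 6Pb. Setting this equal to demand: 665 - 6.5Pb = -294 + 6Pb, so Pb = 76.72.
Sellers receive Ps = 76.72 + 7 = 83.72; x' = 665 − 6.5·76.72 = 166.32.
Government outlay = subsidy × quantity = 7 × 166.32 = 1164.24.

Government cost = £1164.24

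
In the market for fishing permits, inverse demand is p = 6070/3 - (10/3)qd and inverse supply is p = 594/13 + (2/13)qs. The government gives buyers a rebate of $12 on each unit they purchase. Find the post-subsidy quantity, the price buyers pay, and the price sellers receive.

Pre-subsidy: 6070/3 - (10/3)q = 594/13 + (2/13)q gives q* = 9641/17 and p* = 2260/17.
With the rebate, buyers effectively pay pb = ps − 12, where ps is the price sellers receive.
On the curves, pb = 6070/3 - (10/3)q and ps = 594/13 + (2/13)q; the wedge ps − pb = 12 gives 594/13 + (2/13)q − (6070/3 - (10/3)q) = 12, so q' = 19399/34.
Then pb = 6070/3 − (10/3)·(19399/34) = 2065/17 and ps = 594/13 + (2/13)·(19399/34) = 2269/17.

q' = 19399/34; buyers pay 2065/17; sellers receive 2269/17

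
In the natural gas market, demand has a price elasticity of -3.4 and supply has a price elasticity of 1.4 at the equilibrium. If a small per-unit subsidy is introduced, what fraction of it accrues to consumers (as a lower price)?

For a small subsidy around the equilibrium, the benefit split depends on the relative slopes, which at a point are proportional to the elasticities.
Buyer share = εs/(εs + |εd|) = 1.4/(1.4 + 3.4) = 7/24; seller share = |εd|/(εs + |εd|) = 17/24.

Consumer share = 7/24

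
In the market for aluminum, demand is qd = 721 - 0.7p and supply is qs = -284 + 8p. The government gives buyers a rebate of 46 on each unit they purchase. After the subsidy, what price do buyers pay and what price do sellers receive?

Pre-subsidy: 721 - 0.7p = -284 + 8p gives p* = 3350/29, q* = 18564/29.
With the rebate, buyers effectively pay pb = ps − 46, where ps is the price sellers receive.
Demand in terms of ps becomes qd = 721 − 0.7(ps − 46) = 753.2 - 0.7ps. Setting this equal to supply: 753.2 - 0.7ps = -284 + 8ps, so ps = 10372/87.
Buyers pay pb = 10372/87 − 46 = 6370/87; q' = -284 + 8·(10372/87) = 58268/87.

Buyers pay 6370/87; sellers receive 10372/87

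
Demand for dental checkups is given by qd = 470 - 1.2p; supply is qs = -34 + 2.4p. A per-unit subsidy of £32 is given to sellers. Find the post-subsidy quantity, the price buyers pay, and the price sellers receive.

q' = 327.6; buyers pay 356/3; sellers receive 452/3

Pre-subsidy: 470 - 1.2p = -34 + 2.4p gives p* = 140, q* = 302.
With the subsidy, sellers receive ps = pb + 32 for each unit, where pb is the price buyers pay.
Supply in terms of pb becomes qs = -34 + 2.4(pb + 32) = 42.8 + 2.4pb. Setting this equal to demand: 470 - 1.2pb = 42.8 + 2.4pb, so pb = 356/3.
Sellers receive ps = 356/3 + 32 = 452/3; q' = 470 − 1.2·(356/3) = 327.6.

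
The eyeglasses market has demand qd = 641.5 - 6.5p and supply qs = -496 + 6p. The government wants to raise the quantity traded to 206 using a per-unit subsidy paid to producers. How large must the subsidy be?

Required subsidy s = 50 per unit

At q = 206, invert demand for the buyer price: pb = (641.5 − 206)/6.5 = 67; invert supply for the seller price: ps = (206 − (-496))/6 = 117.
The subsidy must fill the gap: s = ps − pb = 117 − 67 = 50.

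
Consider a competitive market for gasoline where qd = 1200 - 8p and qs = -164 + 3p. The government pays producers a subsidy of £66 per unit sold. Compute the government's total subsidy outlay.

Pre-subsidy: 1200 - 8p = -164 + 3p gives p* = 124, q* = 208.
With the subsidy, sellers receive ps = pb + 66 for each unit, where pb is the price buyers pay.
Supply in terms of pb becomes qs = -164 + 3(pb + 66) = 34 + 3pb. Setting this equal to demand: 1200 - 8pb = 34 + 3pb, so pb = 106.
Sellers receive ps = 106 + 66 = 172; q' = 1200 − 8·106 = 352.
Government outlay = subsidy × quantity = 66 × 352 = 23232.

Government cost = £23232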